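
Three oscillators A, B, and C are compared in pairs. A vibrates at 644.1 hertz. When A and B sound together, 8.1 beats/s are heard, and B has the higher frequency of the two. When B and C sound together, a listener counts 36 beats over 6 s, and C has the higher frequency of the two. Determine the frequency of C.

658.2 Hz

B is above A, so f_B = 644.1 + 8.1 = 652.2 Hz.
B–C: Beat frequency = 36/6 = 6 Hz.
C is above B, so f_C = 652.2 + 6 = 658.2 Hz.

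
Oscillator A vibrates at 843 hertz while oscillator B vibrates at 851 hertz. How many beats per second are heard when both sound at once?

8 Hz

The beat frequency equals the magnitude of the frequency difference.
|843 − 851| = 8 Hz.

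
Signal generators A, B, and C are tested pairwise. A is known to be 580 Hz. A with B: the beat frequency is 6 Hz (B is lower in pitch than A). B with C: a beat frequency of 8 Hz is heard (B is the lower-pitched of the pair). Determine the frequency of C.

582 Hz

B is below A, so f_B = 580 − 6 = 574 Hz.
C is above B, so f_C = 574 + 8 = 582 Hz.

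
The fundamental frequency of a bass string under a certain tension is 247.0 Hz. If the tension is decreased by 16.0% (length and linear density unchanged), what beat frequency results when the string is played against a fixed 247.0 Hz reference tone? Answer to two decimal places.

For a string, f ∝ √T, so the new frequency is 247.0·√0.840 = 226.3792 Hz.
f_beat = |226.3792 − 247.0| = 20.62 Hz.

20.62 Hz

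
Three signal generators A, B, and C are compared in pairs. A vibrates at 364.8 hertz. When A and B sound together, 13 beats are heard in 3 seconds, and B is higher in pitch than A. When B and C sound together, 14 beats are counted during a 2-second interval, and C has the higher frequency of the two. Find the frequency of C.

376.1333 Hz

A–B: Beat frequency = 13/3 = 4.3333 Hz.
B is above A, so f_B = 364.8 + 4.3333 = 369.1333 Hz.
B–C: Beat frequency = 14/2 = 7 Hz.
C is above B, so f_C = 369.1333 + 7 = 376.1333 Hz.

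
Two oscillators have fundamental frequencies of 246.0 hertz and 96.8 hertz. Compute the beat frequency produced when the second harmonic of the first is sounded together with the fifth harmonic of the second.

Second harmonic of the first: 2·246.0 = 492.0 Hz.
Fifth harmonic of the second: 5·96.8 = 484.0 Hz.
f_beat = |492.0 − 484.0| = 8.0 Hz.

8.0 Hz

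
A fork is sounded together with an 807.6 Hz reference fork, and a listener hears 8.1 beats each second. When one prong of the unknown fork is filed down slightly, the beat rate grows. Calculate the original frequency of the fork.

815.7 Hz

|f − 807.6| = 8.1, so the fork was at either 799.5 Hz or 815.7 Hz.
Filing a prong removes mass and raises the fork's frequency; the adjustment raises the fork's frequency.
The beat rate rose, so the adjustment moved the fork further from 807.6 Hz — it was already above the reference.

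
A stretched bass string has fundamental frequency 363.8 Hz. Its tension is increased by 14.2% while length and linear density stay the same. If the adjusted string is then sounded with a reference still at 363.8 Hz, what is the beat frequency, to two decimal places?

24.97 Hz

For a string, f ∝ √T, so the new frequency is 363.8·√1.142 = 388.7727 Hz.
f_beat = |388.7727 − 363.8| = 24.97 Hz.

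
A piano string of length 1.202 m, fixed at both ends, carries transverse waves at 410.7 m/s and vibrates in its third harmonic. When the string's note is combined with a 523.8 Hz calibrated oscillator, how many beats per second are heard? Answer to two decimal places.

For a string fixed at both ends, f_n = n·v/(2L) = 3·410.7/(2·1.202) = 512.5208 Hz.
f_beat = |512.5208 − 523.8| = 11.28 Hz.

11.28 Hz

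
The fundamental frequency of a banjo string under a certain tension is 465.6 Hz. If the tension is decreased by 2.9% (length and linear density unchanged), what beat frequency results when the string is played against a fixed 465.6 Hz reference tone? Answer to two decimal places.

6.80 Hz

For a string, f ∝ √T, so the new frequency is 465.6·√0.971 = 458.7991 Hz.
f_beat = |458.7991 − 465.6| = 6.80 Hz.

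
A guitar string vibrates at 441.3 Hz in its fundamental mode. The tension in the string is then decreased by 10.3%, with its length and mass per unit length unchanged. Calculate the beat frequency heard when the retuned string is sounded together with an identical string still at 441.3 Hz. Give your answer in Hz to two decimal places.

23.34 Hz

For a string, f ∝ √T, so the new frequency is 441.3·√0.897 = 417.9556 Hz.
f_beat = |417.9556 − 441.3| = 23.34 Hz.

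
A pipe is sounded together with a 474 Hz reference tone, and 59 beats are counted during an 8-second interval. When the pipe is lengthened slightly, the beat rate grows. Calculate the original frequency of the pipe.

Beat frequency = 59/8 = 7.375 Hz.
|f − 474| = 7.375, so the pipe was at either 466.625 Hz or 481.375 Hz.
A longer pipe has a lower fundamental; the adjustment lowers the pipe's frequency.
The beat rate rose, so the adjustment moved the pipe further from 474 Hz — it was already below the reference.

466.625 Hz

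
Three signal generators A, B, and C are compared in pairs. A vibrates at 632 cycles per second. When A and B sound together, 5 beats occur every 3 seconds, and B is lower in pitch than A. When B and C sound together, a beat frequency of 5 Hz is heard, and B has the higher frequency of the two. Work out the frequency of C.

625.3333 Hz

A–B: Beat frequency = 5/3 = 1.6667 Hz.
B is below A, so f_B = 632 − 1.6667 = 630.3333 Hz.
C is below B, so f_C = 630.3333 − 5 = 625.3333 Hz.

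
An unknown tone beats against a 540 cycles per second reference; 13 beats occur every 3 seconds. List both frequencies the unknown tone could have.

535.6667 Hz or 544.3333 Hz

Beat frequency = 13/3 = 4.3333 Hz.
|f − 540| = 4.3333, so f = 540 ± 4.3333.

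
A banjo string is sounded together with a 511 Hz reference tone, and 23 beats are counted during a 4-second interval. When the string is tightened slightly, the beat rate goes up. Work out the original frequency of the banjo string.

Beat frequency = 23/4 = 5.75 Hz.
|f − 511| = 5.75, so the banjo string was at either 505.25 Hz or 516.75 Hz.
Increasing tension raises a string's frequency; the adjustment raises the banjo string's frequency.
The beat rate rose, so the adjustment moved the banjo string further from 511 Hz — it was already above the reference.

516.75 Hz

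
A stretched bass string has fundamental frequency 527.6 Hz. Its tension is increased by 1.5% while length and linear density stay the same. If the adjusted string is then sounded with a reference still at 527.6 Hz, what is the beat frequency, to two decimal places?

3.94 Hz

For a string, f ∝ √T, so the new frequency is 527.6·√1.015 = 531.5423 Hz.
f_beat = |531.5423 − 527.6| = 3.94 Hz.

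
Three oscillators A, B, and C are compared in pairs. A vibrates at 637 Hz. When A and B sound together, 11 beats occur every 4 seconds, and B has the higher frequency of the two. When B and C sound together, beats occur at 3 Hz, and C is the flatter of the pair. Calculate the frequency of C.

636.75 Hz

A–B: Beat frequency = 11/4 = 2.75 Hz.
B is above A, so f_B = 637 + 2.75 = 639.75 Hz.
C is below B, so f_C = 639.75 − 3 = 636.75 Hz.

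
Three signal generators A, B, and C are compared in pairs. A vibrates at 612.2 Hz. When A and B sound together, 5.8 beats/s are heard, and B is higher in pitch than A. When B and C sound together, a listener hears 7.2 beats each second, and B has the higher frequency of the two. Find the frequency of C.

610.8 Hz

B is above A, so f_B = 612.2 + 5.8 = 618 Hz.
C is below B, so f_C = 618 − 7.2 = 610.8 Hz.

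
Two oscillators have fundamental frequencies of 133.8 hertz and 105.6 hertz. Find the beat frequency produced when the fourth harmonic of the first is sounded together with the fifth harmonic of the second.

7.2 Hz

Fourth harmonic of the first: 4·133.8 = 535.2 Hz.
Fifth harmonic of the second: 5·105.6 = 528.0 Hz.
f_beat = |535.2 − 528.0| = 7.2 Hz.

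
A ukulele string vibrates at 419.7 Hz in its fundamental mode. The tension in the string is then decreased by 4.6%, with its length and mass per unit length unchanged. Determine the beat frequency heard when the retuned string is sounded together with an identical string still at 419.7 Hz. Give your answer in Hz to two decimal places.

9.77 Hz

For a string, f ∝ √T, so the new frequency is 419.7·√0.954 = 409.9333 Hz.
f_beat = |409.9333 − 419.7| = 9.77 Hz.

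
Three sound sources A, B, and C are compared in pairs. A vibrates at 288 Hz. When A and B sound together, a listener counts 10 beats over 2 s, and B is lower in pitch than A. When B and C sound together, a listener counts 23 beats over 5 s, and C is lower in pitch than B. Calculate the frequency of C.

A–B: Beat frequency = 10/2 = 5 Hz.
B is below A, so f_B = 288 − 5 = 283 Hz.
B–C: Beat frequency = 23/5 = 4.6 Hz.
C is below B, so f_C = 283 − 4.6 = 278.4 Hz.

278.4 Hz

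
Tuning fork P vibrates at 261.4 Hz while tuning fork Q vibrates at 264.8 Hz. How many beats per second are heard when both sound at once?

3.4 Hz

Beats arise from superposition of two nearby frequencies; the beat rate is |f₁ − f₂|.
|261.4 − 264.8| = 3.4 Hz.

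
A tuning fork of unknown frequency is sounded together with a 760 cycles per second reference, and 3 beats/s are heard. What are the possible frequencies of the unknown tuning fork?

|f − 760| = 3, so f = 760 ± 3.

757 Hz or 763 Hz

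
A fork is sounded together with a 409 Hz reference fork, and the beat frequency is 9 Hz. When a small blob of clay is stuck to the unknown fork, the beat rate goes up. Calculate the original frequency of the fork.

|f − 409| = 9, so the fork was at either 400 Hz or 418 Hz.
Adding mass to a fork lowers its frequency; the adjustment lowers the fork's frequency.
The beat rate rose, so the adjustment moved the fork further from 409 Hz — it was already below the reference.

400 Hz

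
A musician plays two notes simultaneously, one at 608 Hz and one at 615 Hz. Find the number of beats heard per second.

The beat frequency equals the magnitude of the frequency difference.
|608 − 615| = 7 Hz.

7 Hz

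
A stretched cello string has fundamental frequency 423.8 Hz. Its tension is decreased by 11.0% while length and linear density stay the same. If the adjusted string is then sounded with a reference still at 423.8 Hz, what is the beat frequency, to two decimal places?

For a string, f ∝ √T, so the new frequency is 423.8·√0.890 = 399.8121 Hz.
f_beat = |399.8121 − 423.8| = 23.99 Hz.

23.99 Hz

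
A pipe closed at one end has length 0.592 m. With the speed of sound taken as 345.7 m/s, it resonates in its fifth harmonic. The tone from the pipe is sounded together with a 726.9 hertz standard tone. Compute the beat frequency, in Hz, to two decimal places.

Closed pipe (odd harmonics): f_n = n·v/(4L) = 5·345.7/(4·0.592) = 729.9409 Hz.
f_beat = |729.9409 − 726.9| = 3.04 Hz.

3.04 Hz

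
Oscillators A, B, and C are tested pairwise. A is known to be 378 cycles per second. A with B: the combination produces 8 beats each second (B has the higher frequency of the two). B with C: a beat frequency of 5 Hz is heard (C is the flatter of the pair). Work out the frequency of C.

B is above A, so f_B = 378 + 8 = 386 Hz.
C is below B, so f_C = 386 − 5 = 381 Hz.

381 Hz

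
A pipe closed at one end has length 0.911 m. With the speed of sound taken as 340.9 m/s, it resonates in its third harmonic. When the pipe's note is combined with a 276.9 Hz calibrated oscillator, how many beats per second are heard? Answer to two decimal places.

Closed pipe (odd harmonics): f_n = n·v/(4L) = 3·340.9/(4·0.911) = 280.6531 Hz.
f_beat = |280.6531 − 276.9| = 3.75 Hz.

3.75 Hz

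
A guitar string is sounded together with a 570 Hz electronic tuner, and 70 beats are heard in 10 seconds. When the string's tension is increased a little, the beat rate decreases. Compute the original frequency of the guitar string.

Beat frequency = 70/10 = 7 Hz.
|f − 570| = 7, so the guitar string was at either 563 Hz or 577 Hz.
Higher tension means higher frequency; the adjustment raises the guitar string's frequency.
The beat rate fell, so the adjustment moved the guitar string toward 570 Hz — it must have started below the reference.

563 Hz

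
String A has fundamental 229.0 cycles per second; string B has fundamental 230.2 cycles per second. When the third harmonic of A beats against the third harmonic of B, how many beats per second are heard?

Third harmonic of the first: 3·229.0 = 687.0 Hz.
Third harmonic of the second: 3·230.2 = 690.6 Hz.
f_beat = |687.0 − 690.6| = 3.6 Hz.

3.6 Hz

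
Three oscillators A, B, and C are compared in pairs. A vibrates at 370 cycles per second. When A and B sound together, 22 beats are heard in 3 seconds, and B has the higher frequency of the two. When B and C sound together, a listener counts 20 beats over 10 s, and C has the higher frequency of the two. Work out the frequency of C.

A–B: Beat frequency = 22/3 = 7.3333 Hz.
B is above A, so f_B = 370 + 7.3333 = 377.3333 Hz.
B–C: Beat frequency = 20/10 = 2 Hz.
C is above B, so f_C = 377.3333 + 2 = 379.3333 Hz.

379.3333 Hz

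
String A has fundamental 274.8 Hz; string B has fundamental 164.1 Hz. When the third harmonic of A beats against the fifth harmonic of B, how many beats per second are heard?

Third harmonic of the first: 3·274.8 = 824.4 Hz.
Fifth harmonic of the second: 5·164.1 = 820.5 Hz.
f_beat = |824.4 − 820.5| = 3.9 Hz.

3.9 Hz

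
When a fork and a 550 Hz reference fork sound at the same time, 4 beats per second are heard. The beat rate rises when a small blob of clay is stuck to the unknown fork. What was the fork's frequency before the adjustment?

|f − 550| = 4, so the fork was at either 546 Hz or 554 Hz.
Adding mass to a fork lowers its frequency; the adjustment lowers the fork's frequency.
The beat rate rose, so the adjustment moved the fork further from 550 Hz — it was already below the reference.

546 Hz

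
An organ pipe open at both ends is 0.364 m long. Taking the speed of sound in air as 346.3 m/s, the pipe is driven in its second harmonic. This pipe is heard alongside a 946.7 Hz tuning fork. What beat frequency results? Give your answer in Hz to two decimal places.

4.67 Hz

Open pipe: f_n = n·v/(2L) = 2·346.3/(2·0.364) = 951.3736 Hz.
f_beat = |951.3736 − 946.7| = 4.67 Hz.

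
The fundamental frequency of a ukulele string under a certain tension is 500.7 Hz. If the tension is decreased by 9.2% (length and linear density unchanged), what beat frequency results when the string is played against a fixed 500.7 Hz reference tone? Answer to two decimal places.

For a string, f ∝ √T, so the new frequency is 500.7·√0.908 = 477.1122 Hz.
f_beat = |477.1122 − 500.7| = 23.59 Hz.

23.59 Hz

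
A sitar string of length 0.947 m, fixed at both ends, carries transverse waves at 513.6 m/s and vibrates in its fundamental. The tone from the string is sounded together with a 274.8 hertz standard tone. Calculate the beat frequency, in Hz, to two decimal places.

3.63 Hz

For a string fixed at both ends, f_n = n·v/(2L) = 1·513.6/(2·0.947) = 271.1721 Hz.
f_beat = |271.1721 − 274.8| = 3.63 Hz.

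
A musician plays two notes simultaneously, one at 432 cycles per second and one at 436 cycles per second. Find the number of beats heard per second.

4 Hz

Beats arise from superposition of two nearby frequencies; the beat rate is |f₁ − f₂|.
|432 − 436| = 4 Hz.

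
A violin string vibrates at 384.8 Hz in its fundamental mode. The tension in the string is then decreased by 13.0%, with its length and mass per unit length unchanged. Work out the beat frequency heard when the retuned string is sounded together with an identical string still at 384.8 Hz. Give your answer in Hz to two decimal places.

For a string, f ∝ √T, so the new frequency is 384.8·√0.870 = 358.9175 Hz.
f_beat = |358.9175 − 384.8| = 25.88 Hz.

25.88 Hz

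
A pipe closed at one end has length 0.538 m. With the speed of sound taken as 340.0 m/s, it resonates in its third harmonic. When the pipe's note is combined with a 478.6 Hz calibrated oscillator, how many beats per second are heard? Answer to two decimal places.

4.62 Hz

Closed pipe (odd harmonics): f_n = n·v/(4L) = 3·340.0/(4·0.538) = 473.9777 Hz.
f_beat = |473.9777 − 478.6| = 4.62 Hz.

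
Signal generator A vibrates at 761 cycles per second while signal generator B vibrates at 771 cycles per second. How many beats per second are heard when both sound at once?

10 Hz

Beats arise from superposition of two nearby frequencies; the beat rate is |f₁ − f₂|.
|761 − 771| = 10 Hz.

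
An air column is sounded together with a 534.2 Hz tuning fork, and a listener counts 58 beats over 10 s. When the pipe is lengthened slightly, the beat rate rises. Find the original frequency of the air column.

528.4 Hz

Beat frequency = 58/10 = 5.8 Hz.
|f − 534.2| = 5.8, so the air column was at either 528.4 Hz or 540 Hz.
A longer pipe has a lower fundamental; the adjustment lowers the air column's frequency.
The beat rate rose, so the adjustment moved the air column further from 534.2 Hz — it was already below the reference.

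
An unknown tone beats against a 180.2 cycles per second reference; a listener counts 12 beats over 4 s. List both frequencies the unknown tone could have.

Beat frequency = 12/4 = 3 Hz.
|f − 180.2| = 3, so f = 180.2 ± 3.

177.2 Hz or 183.2 Hz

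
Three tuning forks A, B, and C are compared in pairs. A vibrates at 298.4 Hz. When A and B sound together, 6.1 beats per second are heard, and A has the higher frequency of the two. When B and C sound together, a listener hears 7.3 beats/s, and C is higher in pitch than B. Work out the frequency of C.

299.6 Hz

B is below A, so f_B = 298.4 − 6.1 = 292.3 Hz.
C is above B, so f_C = 292.3 + 7.3 = 299.6 Hz.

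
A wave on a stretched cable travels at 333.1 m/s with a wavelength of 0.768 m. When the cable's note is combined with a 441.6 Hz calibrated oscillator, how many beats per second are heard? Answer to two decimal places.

7.88 Hz

Source frequency f = v/λ = 333.1/0.768 = 433.7240 Hz.
f_beat = |433.7240 − 441.6| = 7.88 Hz.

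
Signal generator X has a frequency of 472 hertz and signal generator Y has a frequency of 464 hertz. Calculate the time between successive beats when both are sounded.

f_beat = |472 − 464| = 8 Hz.
Beat period T = 1 / f_beat = 1 / 8 s.

0.125 s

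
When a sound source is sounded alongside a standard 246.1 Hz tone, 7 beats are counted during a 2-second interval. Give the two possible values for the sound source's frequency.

242.6 Hz or 249.6 Hz

Beat frequency = 7/2 = 3.5 Hz.
|f − 246.1| = 3.5, so f = 246.1 ± 3.5.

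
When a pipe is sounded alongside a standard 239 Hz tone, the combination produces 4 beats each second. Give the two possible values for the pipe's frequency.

235 Hz or 243 Hz

|f − 239| = 4, so f = 239 ± 4.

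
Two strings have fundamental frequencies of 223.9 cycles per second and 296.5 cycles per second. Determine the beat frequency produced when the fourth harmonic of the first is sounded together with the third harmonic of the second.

6.1 Hz

Fourth harmonic of the first: 4·223.9 = 895.6 Hz.
Third harmonic of the second: 3·296.5 = 889.5 Hz.
f_beat = |895.6 − 889.5| = 6.1 Hz.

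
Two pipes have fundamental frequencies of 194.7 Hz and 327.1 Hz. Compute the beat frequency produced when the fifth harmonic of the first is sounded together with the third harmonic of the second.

7.8 Hz

Fifth harmonic of the first: 5·194.7 = 973.5 Hz.
Third harmonic of the second: 3·327.1 = 981.3 Hz.
f_beat = |973.5 − 981.3| = 7.8 Hz.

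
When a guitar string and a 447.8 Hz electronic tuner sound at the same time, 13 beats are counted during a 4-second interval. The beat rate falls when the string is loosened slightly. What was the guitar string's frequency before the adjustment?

451.05 Hz

Beat frequency = 13/4 = 3.25 Hz.
|f − 447.8| = 3.25, so the guitar string was at either 444.55 Hz or 451.05 Hz.
Reducing tension lowers a string's frequency; the adjustment lowers the guitar string's frequency.
The beat rate fell, so the adjustment moved the guitar string toward 447.8 Hz — it must have started above the reference.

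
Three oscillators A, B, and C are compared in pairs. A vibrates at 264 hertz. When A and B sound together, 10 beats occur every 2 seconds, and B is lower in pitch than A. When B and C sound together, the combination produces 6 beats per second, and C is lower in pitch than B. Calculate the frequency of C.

253 Hz

A–B: Beat frequency = 10/2 = 5 Hz.
B is below A, so f_B = 264 − 5 = 259 Hz.
C is below B, so f_C = 259 − 6 = 253 Hz.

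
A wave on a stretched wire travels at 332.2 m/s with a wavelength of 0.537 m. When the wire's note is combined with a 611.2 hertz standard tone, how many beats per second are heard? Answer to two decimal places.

7.42 Hz

Source frequency f = v/λ = 332.2/0.537 = 618.6220 Hz.
f_beat = |618.6220 − 611.2| = 7.42 Hz.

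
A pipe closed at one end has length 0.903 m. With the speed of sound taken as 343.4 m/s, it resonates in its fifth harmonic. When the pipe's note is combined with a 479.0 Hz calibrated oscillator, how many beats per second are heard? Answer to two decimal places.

Closed pipe (odd harmonics): f_n = n·v/(4L) = 5·343.4/(4·0.903) = 475.3599 Hz.
f_beat = |475.3599 − 479.0| = 3.64 Hz.

3.64 Hz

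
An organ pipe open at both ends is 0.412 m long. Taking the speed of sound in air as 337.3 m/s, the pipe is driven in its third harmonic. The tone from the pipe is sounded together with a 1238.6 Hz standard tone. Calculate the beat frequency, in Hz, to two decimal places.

Open pipe: f_n = n·v/(2L) = 3·337.3/(2·0.412) = 1228.0340 Hz.
f_beat = |1228.0340 − 1238.6| = 10.57 Hz.

10.57 Hz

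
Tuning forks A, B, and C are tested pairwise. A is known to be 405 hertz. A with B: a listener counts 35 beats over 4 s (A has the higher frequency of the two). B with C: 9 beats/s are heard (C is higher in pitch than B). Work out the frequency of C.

A–B: Beat frequency = 35/4 = 8.75 Hz.
B is below A, so f_B = 405 − 8.75 = 396.25 Hz.
C is above B, so f_C = 396.25 + 9 = 405.25 Hz.

405.25 Hz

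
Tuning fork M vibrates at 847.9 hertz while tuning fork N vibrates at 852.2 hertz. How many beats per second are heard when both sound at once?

4.3 Hz

The beat frequency equals the magnitude of the frequency difference.
|847.9 − 852.2| = 4.3 Hz.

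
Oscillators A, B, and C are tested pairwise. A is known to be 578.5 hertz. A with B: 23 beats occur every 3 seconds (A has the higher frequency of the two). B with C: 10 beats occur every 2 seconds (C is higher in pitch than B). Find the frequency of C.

A–B: Beat frequency = 23/3 = 7.6667 Hz.
B is below A, so f_B = 578.5 − 7.6667 = 570.8333 Hz.
B–C: Beat frequency = 10/2 = 5 Hz.
C is above B, so f_C = 570.8333 + 5 = 575.8333 Hz.

575.8333 Hz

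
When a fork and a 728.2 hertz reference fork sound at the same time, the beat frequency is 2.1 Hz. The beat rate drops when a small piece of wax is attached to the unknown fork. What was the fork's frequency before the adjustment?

730.3 Hz

|f − 728.2| = 2.1, so the fork was at either 726.1 Hz or 730.3 Hz.
Loading a fork with wax lowers its frequency; the adjustment lowers the fork's frequency.
The beat rate fell, so the adjustment moved the fork toward 728.2 Hz — it must have started above the reference.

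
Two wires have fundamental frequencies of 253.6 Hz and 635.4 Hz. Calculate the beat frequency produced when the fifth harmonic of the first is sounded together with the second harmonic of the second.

Fifth harmonic of the first: 5·253.6 = 1268.0 Hz.
Second harmonic of the second: 2·635.4 = 1270.8 Hz.
f_beat = |1268.0 − 1270.8| = 2.8 Hz.

2.8 Hz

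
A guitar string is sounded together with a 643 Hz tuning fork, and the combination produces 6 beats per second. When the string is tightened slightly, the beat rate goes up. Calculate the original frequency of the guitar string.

649 Hz

|f − 643| = 6, so the guitar string was at either 637 Hz or 649 Hz.
Increasing tension raises a string's frequency; the adjustment raises the guitar string's frequency.
The beat rate rose, so the adjustment moved the guitar string further from 643 Hz — it was already above the reference.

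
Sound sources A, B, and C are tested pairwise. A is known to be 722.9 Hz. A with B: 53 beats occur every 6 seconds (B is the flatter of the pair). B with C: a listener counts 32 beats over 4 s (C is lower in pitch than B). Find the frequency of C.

A–B: Beat frequency = 53/6 = 8.8333 Hz.
B is below A, so f_B = 722.9 − 8.8333 = 714.0667 Hz.
B–C: Beat frequency = 32/4 = 8 Hz.
C is below B, so f_C = 714.0667 − 8 = 706.0667 Hz.

706.0667 Hz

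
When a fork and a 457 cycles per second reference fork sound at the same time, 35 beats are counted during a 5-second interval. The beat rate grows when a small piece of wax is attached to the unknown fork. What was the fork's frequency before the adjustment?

450 Hz

Beat frequency = 35/5 = 7 Hz.
|f − 457| = 7, so the fork was at either 450 Hz or 464 Hz.
Loading a fork with wax lowers its frequency; the adjustment lowers the fork's frequency.
The beat rate rose, so the adjustment moved the fork further from 457 Hz — it was already below the reference.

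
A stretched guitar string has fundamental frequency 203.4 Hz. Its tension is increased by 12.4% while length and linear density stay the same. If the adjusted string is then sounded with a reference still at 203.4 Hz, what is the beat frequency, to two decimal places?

For a string, f ∝ √T, so the new frequency is 203.4·√1.124 = 215.6424 Hz.
f_beat = |215.6424 − 203.4| = 12.24 Hz.

12.24 Hz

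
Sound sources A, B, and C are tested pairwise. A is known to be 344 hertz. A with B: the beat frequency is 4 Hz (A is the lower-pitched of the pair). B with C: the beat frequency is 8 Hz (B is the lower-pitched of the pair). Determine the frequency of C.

B is above A, so f_B = 344 + 4 = 348 Hz.
C is above B, so f_C = 348 + 8 = 356 Hz.

356 Hz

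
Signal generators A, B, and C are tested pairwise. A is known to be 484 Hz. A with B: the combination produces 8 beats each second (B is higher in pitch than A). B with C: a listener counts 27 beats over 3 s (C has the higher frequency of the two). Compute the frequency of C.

501 Hz

B is above A, so f_B = 484 + 8 = 492 Hz.
B–C: Beat frequency = 27/3 = 9 Hz.
C is above B, so f_C = 492 + 9 = 501 Hz.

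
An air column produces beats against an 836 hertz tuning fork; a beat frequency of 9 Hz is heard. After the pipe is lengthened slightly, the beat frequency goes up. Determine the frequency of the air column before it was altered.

|f − 836| = 9, so the air column was at either 827 Hz or 845 Hz.
A longer pipe has a lower fundamental; the adjustment lowers the air column's frequency.
The beat rate rose, so the adjustment moved the air column further from 836 Hz — it was already below the reference.

827 Hz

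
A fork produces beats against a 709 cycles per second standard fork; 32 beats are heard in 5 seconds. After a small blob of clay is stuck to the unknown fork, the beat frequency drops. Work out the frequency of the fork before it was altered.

Beat frequency = 32/5 = 6.4 Hz.
|f − 709| = 6.4, so the fork was at either 702.6 Hz or 715.4 Hz.
Adding mass to a fork lowers its frequency; the adjustment lowers the fork's frequency.
The beat rate fell, so the adjustment moved the fork toward 709 Hz — it must have started above the reference.

715.4 Hz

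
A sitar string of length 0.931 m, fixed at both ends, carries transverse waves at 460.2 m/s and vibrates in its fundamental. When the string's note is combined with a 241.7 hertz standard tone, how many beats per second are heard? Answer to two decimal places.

For a string fixed at both ends, f_n = n·v/(2L) = 1·460.2/(2·0.931) = 247.1536 Hz.
f_beat = |247.1536 − 241.7| = 5.45 Hz.

5.45 Hz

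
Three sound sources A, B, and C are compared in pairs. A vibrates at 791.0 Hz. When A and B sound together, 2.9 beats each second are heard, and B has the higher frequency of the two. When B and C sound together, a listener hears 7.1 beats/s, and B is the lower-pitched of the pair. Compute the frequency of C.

801 Hz

B is above A, so f_B = 791.0 + 2.9 = 793.9 Hz.
C is above B, so f_C = 793.9 + 7.1 = 801 Hz.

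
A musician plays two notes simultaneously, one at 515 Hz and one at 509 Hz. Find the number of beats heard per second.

6 Hz

The beat frequency equals the magnitude of the frequency difference.
|515 − 509| = 6 Hz.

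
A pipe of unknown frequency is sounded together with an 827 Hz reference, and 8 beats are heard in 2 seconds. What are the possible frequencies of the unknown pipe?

Beat frequency = 8/2 = 4 Hz.
|f − 827| = 4, so f = 827 ± 4.

823 Hz or 831 Hz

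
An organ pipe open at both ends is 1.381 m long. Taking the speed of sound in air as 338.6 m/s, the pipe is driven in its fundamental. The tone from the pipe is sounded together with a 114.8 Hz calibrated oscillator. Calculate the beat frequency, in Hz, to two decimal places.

Open pipe: f_n = n·v/(2L) = 1·338.6/(2·1.381) = 122.5923 Hz.
f_beat = |122.5923 − 114.8| = 7.79 Hz.

7.79 Hz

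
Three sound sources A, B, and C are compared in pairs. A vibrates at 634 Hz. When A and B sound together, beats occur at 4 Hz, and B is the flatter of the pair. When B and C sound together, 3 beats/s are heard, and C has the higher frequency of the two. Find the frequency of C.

B is below A, so f_B = 634 − 4 = 630 Hz.
C is above B, so f_C = 630 + 3 = 633 Hz.

633 Hz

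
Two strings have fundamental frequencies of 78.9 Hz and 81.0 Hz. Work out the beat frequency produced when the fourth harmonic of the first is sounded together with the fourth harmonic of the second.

Fourth harmonic of the first: 4·78.9 = 315.6 Hz.
Fourth harmonic of the second: 4·81.0 = 324.0 Hz.
f_beat = |315.6 − 324.0| = 8.4 Hz.

8.4 Hz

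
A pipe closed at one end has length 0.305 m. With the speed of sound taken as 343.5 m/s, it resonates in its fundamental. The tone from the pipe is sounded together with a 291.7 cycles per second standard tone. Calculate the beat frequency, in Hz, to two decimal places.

Closed pipe (odd harmonics): f_n = n·v/(4L) = 1·343.5/(4·0.305) = 281.5574 Hz.
f_beat = |281.5574 − 291.7| = 10.14 Hz.

10.14 Hz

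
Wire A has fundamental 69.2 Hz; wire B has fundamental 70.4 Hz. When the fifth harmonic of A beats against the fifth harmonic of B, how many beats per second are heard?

6.0 Hz

Fifth harmonic of the first: 5·69.2 = 346.0 Hz.
Fifth harmonic of the second: 5·70.4 = 352.0 Hz.
f_beat = |346.0 − 352.0| = 6.0 Hz.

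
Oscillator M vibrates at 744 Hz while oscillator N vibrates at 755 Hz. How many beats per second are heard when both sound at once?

Beats arise from superposition of two nearby frequencies; the beat rate is |f₁ − f₂|.
|744 − 755| = 11 Hz.

11 Hz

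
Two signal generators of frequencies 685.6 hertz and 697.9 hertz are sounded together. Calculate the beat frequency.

The beat frequency equals the magnitude of the frequency difference.
|685.6 − 697.9| = 12.3 Hz.

12.3 Hz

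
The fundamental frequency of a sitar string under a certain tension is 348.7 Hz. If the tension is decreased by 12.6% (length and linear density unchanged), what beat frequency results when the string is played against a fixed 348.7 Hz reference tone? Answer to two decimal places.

For a string, f ∝ √T, so the new frequency is 348.7·√0.874 = 325.9925 Hz.
f_beat = |325.9925 − 348.7| = 22.71 Hz.

22.71 Hz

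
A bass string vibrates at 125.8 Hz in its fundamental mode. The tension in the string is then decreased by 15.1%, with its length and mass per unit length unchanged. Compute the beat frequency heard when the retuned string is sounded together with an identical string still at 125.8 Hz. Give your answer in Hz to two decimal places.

9.89 Hz

For a string, f ∝ √T, so the new frequency is 125.8·√0.849 = 115.9136 Hz.
f_beat = |115.9136 − 125.8| = 9.89 Hz.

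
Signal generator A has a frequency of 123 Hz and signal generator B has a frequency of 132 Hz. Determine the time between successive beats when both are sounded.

f_beat = |123 − 132| = 9 Hz.
Beat period T = 1 / f_beat = 1 / 9 s.

0.111 s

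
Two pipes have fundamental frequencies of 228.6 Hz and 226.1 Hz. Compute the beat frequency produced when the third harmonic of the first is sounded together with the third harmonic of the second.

7.5 Hz

Third harmonic of the first: 3·228.6 = 685.8 Hz.
Third harmonic of the second: 3·226.1 = 678.3 Hz.
f_beat = |685.8 − 678.3| = 7.5 Hz.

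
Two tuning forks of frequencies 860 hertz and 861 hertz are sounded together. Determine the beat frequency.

f_beat = |f₁ − f₂|.
|860 − 861| = 1 Hz.

1 Hz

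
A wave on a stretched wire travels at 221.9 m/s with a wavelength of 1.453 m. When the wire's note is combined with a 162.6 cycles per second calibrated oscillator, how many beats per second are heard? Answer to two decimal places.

9.88 Hz

Source frequency f = v/λ = 221.9/1.453 = 152.7185 Hz.
f_beat = |152.7185 − 162.6| = 9.88 Hz.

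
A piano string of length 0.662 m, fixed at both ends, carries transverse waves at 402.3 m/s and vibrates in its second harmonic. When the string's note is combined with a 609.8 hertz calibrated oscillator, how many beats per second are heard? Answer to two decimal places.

For a string fixed at both ends, f_n = n·v/(2L) = 2·402.3/(2·0.662) = 607.7039 Hz.
f_beat = |607.7039 − 609.8| = 2.10 Hz.

2.10 Hz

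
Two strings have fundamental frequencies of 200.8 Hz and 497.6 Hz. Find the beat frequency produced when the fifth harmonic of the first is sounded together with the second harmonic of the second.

8.8 Hz

Fifth harmonic of the first: 5·200.8 = 1004.0 Hz.
Second harmonic of the second: 2·497.6 = 995.2 Hz.
f_beat = |1004.0 − 995.2| = 8.8 Hz.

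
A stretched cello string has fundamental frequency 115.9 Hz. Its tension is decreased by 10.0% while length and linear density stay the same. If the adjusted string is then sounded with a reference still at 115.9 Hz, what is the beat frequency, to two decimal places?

5.95 Hz

For a string, f ∝ √T, so the new frequency is 115.9·√0.900 = 109.9524 Hz.
f_beat = |109.9524 − 115.9| = 5.95 Hz.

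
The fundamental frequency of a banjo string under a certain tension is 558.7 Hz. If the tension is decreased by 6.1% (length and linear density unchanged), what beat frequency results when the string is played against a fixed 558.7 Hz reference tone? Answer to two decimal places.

For a string, f ∝ √T, so the new frequency is 558.7·√0.939 = 541.3915 Hz.
f_beat = |541.3915 − 558.7| = 17.31 Hz.

17.31 Hz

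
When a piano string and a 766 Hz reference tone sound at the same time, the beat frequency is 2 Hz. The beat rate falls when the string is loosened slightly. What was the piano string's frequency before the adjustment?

768 Hz

|f − 766| = 2, so the piano string was at either 764 Hz or 768 Hz.
Reducing tension lowers a string's frequency; the adjustment lowers the piano string's frequency.
The beat rate fell, so the adjustment moved the piano string toward 766 Hz — it must have started above the reference.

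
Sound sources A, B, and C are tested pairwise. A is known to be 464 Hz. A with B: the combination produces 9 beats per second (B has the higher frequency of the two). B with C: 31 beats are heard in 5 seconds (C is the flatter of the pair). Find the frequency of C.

466.8 Hz

B is above A, so f_B = 464 + 9 = 473 Hz.
B–C: Beat frequency = 31/5 = 6.2 Hz.
C is below B, so f_C = 473 − 6.2 = 466.8 Hz.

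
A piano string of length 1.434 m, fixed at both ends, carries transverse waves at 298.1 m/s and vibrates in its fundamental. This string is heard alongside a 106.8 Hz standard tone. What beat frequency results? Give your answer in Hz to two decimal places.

For a string fixed at both ends, f_n = n·v/(2L) = 1·298.1/(2·1.434) = 103.9400 Hz.
f_beat = |103.9400 − 106.8| = 2.86 Hz.

2.86 Hz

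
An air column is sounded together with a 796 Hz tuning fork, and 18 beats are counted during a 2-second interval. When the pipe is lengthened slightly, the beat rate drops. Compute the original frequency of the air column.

805 Hz

Beat frequency = 18/2 = 9 Hz.
|f − 796| = 9, so the air column was at either 787 Hz or 805 Hz.
A longer pipe has a lower fundamental; the adjustment lowers the air column's frequency.
The beat rate fell, so the adjustment moved the air column toward 796 Hz — it must have started above the reference.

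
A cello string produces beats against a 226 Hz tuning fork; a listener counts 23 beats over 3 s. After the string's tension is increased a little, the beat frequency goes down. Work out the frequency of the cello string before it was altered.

Beat frequency = 23/3 = 7.6667 Hz.
|f − 226| = 7.6667, so the cello string was at either 218.3333 Hz or 233.6667 Hz.
Higher tension means higher frequency; the adjustment raises the cello string's frequency.
The beat rate fell, so the adjustment moved the cello string toward 226 Hz — it must have started below the reference.

218.3333 Hz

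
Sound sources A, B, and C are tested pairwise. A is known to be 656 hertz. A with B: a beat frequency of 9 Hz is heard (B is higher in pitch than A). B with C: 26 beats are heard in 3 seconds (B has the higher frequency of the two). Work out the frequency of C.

656.3333 Hz

B is above A, so f_B = 656 + 9 = 665 Hz.
B–C: Beat frequency = 26/3 = 8.6667 Hz.
C is below B, so f_C = 665 − 8.6667 = 656.3333 Hz.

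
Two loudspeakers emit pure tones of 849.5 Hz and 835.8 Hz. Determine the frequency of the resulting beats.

f_beat = |f₁ − f₂|.
|849.5 − 835.8| = 13.7 Hz.

13.7 Hz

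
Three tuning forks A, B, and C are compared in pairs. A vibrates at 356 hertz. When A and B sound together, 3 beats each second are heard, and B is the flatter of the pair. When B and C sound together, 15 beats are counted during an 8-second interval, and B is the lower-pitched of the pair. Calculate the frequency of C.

B is below A, so f_B = 356 − 3 = 353 Hz.
B–C: Beat frequency = 15/8 = 1.875 Hz.
C is above B, so f_C = 353 + 1.875 = 354.875 Hz.

354.875 Hz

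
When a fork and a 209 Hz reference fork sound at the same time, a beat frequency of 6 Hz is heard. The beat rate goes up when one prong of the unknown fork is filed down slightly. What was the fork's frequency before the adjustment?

215 Hz

|f − 209| = 6, so the fork was at either 203 Hz or 215 Hz.
Filing a prong removes mass and raises the fork's frequency; the adjustment raises the fork's frequency.
The beat rate rose, so the adjustment moved the fork further from 209 Hz — it was already above the reference.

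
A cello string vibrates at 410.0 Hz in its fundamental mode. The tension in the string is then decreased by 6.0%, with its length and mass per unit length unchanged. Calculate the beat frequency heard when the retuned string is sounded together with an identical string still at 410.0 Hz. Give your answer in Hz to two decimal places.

For a string, f ∝ √T, so the new frequency is 410.0·√0.940 = 397.5097 Hz.
f_beat = |397.5097 − 410.0| = 12.49 Hz.

12.49 Hz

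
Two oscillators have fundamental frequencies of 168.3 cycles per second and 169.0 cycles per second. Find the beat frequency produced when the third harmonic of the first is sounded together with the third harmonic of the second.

2.1 Hz

Third harmonic of the first: 3·168.3 = 504.9 Hz.
Third harmonic of the second: 3·169.0 = 507.0 Hz.
f_beat = |504.9 − 507.0| = 2.1 Hz.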